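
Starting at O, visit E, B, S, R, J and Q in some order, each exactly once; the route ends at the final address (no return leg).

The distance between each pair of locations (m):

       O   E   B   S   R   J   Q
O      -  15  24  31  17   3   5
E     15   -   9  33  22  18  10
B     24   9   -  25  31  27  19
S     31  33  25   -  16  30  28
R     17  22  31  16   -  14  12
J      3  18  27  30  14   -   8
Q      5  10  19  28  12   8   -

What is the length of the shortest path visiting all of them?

71 m — the minimum one-way total.

There are 6! = 720 possible orderings.
O → E → B → S → R → J → Q: 15+9+25+16+14+8 = 87
O → E → B → S → R → Q → J: 15+9+25+16+12+8 = 85
O → E → B → S → J → R → Q: 15+9+25+30+14+12 = 105
O → E → B → S → J → Q → R: 15+9+25+30+8+12 = 99
O → E → B → S → Q → R → J: 15+9+25+28+12+14 = 103
O → E → B → S → Q → J → R: 15+9+25+28+8+14 = 99
O → E → B → R → S → J → Q: 15+9+31+16+30+8 = 109
O → E → B → R → S → Q → J: 15+9+31+16+28+8 = 107
… (712 more)
O → J → Q → E → B → S → R: 3+8+10+9+25+16 = 71  ← best
The minimum is 71.
One shortest path: O → J → Q → E → B → S → R.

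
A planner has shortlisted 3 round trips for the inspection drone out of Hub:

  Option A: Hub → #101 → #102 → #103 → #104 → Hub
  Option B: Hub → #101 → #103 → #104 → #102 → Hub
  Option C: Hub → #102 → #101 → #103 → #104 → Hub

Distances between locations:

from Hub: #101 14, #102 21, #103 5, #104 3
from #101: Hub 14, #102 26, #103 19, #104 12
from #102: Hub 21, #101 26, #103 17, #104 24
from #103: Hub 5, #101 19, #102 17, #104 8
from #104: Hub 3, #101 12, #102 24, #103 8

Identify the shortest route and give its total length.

68 — Option A is the shortest.

Option A: 14 + 26 + 17 + 8 + 3 = 68
Option B: 14 + 19 + 8 + 24 + 21 = 86
Option C: 21 + 26 + 19 + 8 + 3 = 77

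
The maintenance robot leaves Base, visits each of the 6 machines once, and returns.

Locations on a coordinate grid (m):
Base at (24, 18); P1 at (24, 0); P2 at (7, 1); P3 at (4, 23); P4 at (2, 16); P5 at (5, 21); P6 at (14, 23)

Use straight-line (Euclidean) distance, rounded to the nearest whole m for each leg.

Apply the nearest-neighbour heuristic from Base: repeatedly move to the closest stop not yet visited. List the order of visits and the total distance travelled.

80 m along Base → P6 → P5 → P3 → P4 → P2 → P1 → Base.

At Base the remaining stops are P6 11, P1 18, P5 19, P3 21, P4 22, P2 24; go to P6.
At P6 the remaining stops are P5 9, P3 10, P4 14, P2 23, P1 25; go to P5.
At P5 the remaining stops are P3 2, P4 6, P2 20, P1 28; go to P3.
At P3 the remaining stops are P4 7, P2 22, P1 30; go to P4.
At P4 the remaining stops are P2 16, P1 27; go to P2.
At P2 the remaining stops are P1 17; go to P1.
Return P1→Base: 18.
Total = 11 + 9 + 2 + 7 + 16 + 17 + 18 = 80.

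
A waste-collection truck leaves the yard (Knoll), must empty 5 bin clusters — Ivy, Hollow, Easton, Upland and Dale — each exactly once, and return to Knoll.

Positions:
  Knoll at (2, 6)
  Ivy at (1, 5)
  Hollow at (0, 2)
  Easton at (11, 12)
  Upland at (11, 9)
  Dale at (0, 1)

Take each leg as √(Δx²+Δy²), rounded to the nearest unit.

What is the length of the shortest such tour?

33 — the shortest possible round trip.

With 5 stops there are 5!/2 = 60 distinct round trips (a route and its reverse cost the same).
Knoll → Ivy → Hollow → Easton → Upland → Dale → Knoll: 1+3+15+3+14+5 = 41
Knoll → Ivy → Hollow → Easton → Dale → Upland → Knoll: 1+3+15+16+14+9 = 58
Knoll → Ivy → Hollow → Upland → Easton → Dale → Knoll: 1+3+13+3+16+5 = 41
Knoll → Ivy → Hollow → Upland → Dale → Easton → Knoll: 1+3+13+14+16+11 = 58
Knoll → Ivy → Hollow → Dale → Easton → Upland → Knoll: 1+3+1+16+3+9 = 33
Knoll → Ivy → Hollow → Dale → Upland → Easton → Knoll: 1+3+1+14+3+11 = 33
Knoll → Ivy → Easton → Hollow → Upland → Dale → Knoll: 1+12+15+13+14+5 = 60
Knoll → Ivy → Easton → Hollow → Dale → Upland → Knoll: 1+12+15+1+14+9 = 52
Knoll → Ivy → Easton → Upland → Hollow → Dale → Knoll: 1+12+3+13+1+5 = 35
Knoll → Ivy → Easton → Upland → Dale → Hollow → Knoll: 1+12+3+14+1+4 = 35
Knoll → Ivy → Easton → Dale → Hollow → Upland → Knoll: 1+12+16+1+13+9 = 52
Knoll → Ivy → Easton → Dale → Upland → Hollow → Knoll: 1+12+16+14+13+4 = 60
Knoll → Ivy → Upland → Hollow → Easton → Dale → Knoll: 1+11+13+15+16+5 = 61
Knoll → Ivy → Upland → Hollow → Dale → Easton → Knoll: 1+11+13+1+16+11 = 53
… (46 more)
The minimum is 33.
One optimal route: Knoll → Ivy → Hollow → Dale → Easton → Upland → Knoll (or its reverse).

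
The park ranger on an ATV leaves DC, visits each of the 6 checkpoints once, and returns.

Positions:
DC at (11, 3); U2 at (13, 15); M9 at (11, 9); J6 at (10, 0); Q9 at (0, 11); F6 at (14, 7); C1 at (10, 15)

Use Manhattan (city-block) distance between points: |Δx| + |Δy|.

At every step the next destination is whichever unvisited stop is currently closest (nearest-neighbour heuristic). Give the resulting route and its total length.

From DC: distances to unvisited — J6=4, M9=6, F6=7, C1=13, U2=14, Q9=19. Nearest is J6 (4).
From J6: distances to unvisited — M9=10, F6=11, C1=15, U2=18, Q9=21. Nearest is M9 (10).
From M9: distances to unvisited — F6=5, C1=7, U2=8, Q9=13. Nearest is F6 (5).
From F6: distances to unvisited — U2=9, C1=12, Q9=18. Nearest is U2 (9).
From U2: distances to unvisited — C1=3, Q9=17. Nearest is C1 (3).
From C1: distances to unvisited — Q9=14. Nearest is Q9 (14).
Return Q9→DC: 19.
Total = 4 + 10 + 5 + 9 + 3 + 14 + 19 = 64.

Total distance 64 via the nearest-neighbour route DC → J6 → M9 → F6 → U2 → C1 → Q9 → DC.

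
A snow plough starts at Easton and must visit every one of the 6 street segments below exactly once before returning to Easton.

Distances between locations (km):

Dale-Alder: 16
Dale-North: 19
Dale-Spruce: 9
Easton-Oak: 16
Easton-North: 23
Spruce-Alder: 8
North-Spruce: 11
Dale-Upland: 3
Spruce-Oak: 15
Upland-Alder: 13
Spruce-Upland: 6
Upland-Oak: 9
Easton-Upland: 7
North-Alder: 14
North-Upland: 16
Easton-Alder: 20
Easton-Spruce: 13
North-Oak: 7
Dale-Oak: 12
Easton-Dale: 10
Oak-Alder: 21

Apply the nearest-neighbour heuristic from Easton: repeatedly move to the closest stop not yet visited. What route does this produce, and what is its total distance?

Total distance 64 km via the nearest-neighbour route Easton → Upland → Dale → Spruce → Alder → North → Oak → Easton.

Easton → [Upland:7 / Dale:10 / Spruce:13 / Oak:16 / Alder:20 / North:23] → Upland (7)
Upland → [Dale:3 / Spruce:6 / Oak:9 / Alder:13 / North:16] → Dale (3)
Dale → [Spruce:9 / Oak:12 / Alder:16 / North:19] → Spruce (9)
Spruce → [Alder:8 / North:11 / Oak:15] → Alder (8)
Alder → [North:14 / Oak:21] → North (14)
North → [Oak:7] → Oak (7)
Return Oak→Easton: 16.
Total = 7 + 3 + 9 + 8 + 14 + 7 + 16 = 64.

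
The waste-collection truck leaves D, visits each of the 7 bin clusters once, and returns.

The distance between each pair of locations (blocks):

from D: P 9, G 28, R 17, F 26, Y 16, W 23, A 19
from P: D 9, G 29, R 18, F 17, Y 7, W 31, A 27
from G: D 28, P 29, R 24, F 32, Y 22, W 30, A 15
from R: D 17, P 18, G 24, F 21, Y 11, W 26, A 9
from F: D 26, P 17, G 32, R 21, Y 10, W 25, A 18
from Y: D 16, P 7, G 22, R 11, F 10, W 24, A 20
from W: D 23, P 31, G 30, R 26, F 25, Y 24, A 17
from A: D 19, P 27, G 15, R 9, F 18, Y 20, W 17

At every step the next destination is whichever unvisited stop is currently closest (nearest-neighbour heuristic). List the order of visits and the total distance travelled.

130 blocks along D → P → Y → F → A → R → G → W → D.

D → [P:9 / Y:16 / R:17 / A:19 / W:23 / F:26 / G:28] → P (9)
P → [Y:7 / F:17 / R:18 / A:27 / G:29 / W:31] → Y (7)
Y → [F:10 / R:11 / A:20 / G:22 / W:24] → F (10)
F → [A:18 / R:21 / W:25 / G:32] → A (18)
A → [R:9 / G:15 / W:17] → R (9)
R → [G:24 / W:26] → G (24)
G → [W:30] → W (30)
Return W→D: 23.
Total = 9 + 7 + 10 + 18 + 9 + 24 + 30 + 23 = 130.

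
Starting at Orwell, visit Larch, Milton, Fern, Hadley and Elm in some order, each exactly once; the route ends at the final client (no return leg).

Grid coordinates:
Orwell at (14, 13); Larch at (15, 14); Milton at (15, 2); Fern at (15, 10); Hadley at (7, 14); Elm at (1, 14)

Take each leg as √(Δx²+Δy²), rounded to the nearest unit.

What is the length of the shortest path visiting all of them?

Shortest open route: 33.

There are 5! = 120 possible orderings.
Orwell → Larch → Milton → Fern → Hadley → Elm: 1+12+8+9+6 = 36
Orwell → Larch → Milton → Fern → Elm → Hadley: 1+12+8+15+6 = 42
Orwell → Larch → Milton → Hadley → Fern → Elm: 1+12+14+9+15 = 51
Orwell → Larch → Milton → Hadley → Elm → Fern: 1+12+14+6+15 = 48
Orwell → Larch → Milton → Elm → Fern → Hadley: 1+12+18+15+9 = 55
Orwell → Larch → Milton → Elm → Hadley → Fern: 1+12+18+6+9 = 46
Orwell → Larch → Fern → Milton → Hadley → Elm: 1+4+8+14+6 = 33
Orwell → Larch → Fern → Milton → Elm → Hadley: 1+4+8+18+6 = 37
Orwell → Larch → Fern → Hadley → Milton → Elm: 1+4+9+14+18 = 46
Orwell → Larch → Fern → Hadley → Elm → Milton: 1+4+9+6+18 = 38
Orwell → Larch → Fern → Elm → Milton → Hadley: 1+4+15+18+14 = 52
Orwell → Larch → Fern → Elm → Hadley → Milton: 1+4+15+6+14 = 40
Orwell → Larch → Hadley → Milton → Fern → Elm: 1+8+14+8+15 = 46
Orwell → Larch → Hadley → Milton → Elm → Fern: 1+8+14+18+15 = 56
… (106 more)
The minimum is 33.
One shortest path: Orwell → Larch → Fern → Milton → Hadley → Elm.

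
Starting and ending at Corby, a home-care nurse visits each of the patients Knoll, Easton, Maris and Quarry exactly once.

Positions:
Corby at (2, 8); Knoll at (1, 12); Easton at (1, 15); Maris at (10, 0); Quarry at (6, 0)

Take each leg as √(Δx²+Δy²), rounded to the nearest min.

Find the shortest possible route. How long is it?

37 min — the shortest possible round trip.

There are 12 distinct closed tours to check (reversals are equivalent).
Corby→Knoll→Easton→Maris→Quarry→Corby: 4+3+17+4+9 = 37
Corby→Knoll→Easton→Quarry→Maris→Corby: 4+3+16+4+11 = 38
Corby→Knoll→Maris→Easton→Quarry→Corby: 4+15+17+16+9 = 61
Corby→Knoll→Maris→Quarry→Easton→Corby: 4+15+4+16+7 = 46
Corby→Knoll→Quarry→Easton→Maris→Corby: 4+13+16+17+11 = 61
Corby→Knoll→Quarry→Maris→Easton→Corby: 4+13+4+17+7 = 45
Corby→Easton→Knoll→Maris→Quarry→Corby: 7+3+15+4+9 = 38
Corby→Easton→Knoll→Quarry→Maris→Corby: 7+3+13+4+11 = 38
Corby→Easton→Maris→Knoll→Quarry→Corby: 7+17+15+13+9 = 61
Corby→Easton→Quarry→Knoll→Maris→Corby: 7+16+13+15+11 = 62
Corby→Maris→Knoll→Easton→Quarry→Corby: 11+15+3+16+9 = 54
Corby→Maris→Easton→Knoll→Quarry→Corby: 11+17+3+13+9 = 53
The minimum is 37.
One optimal route: Corby → Knoll → Easton → Maris → Quarry → Corby (or its reverse).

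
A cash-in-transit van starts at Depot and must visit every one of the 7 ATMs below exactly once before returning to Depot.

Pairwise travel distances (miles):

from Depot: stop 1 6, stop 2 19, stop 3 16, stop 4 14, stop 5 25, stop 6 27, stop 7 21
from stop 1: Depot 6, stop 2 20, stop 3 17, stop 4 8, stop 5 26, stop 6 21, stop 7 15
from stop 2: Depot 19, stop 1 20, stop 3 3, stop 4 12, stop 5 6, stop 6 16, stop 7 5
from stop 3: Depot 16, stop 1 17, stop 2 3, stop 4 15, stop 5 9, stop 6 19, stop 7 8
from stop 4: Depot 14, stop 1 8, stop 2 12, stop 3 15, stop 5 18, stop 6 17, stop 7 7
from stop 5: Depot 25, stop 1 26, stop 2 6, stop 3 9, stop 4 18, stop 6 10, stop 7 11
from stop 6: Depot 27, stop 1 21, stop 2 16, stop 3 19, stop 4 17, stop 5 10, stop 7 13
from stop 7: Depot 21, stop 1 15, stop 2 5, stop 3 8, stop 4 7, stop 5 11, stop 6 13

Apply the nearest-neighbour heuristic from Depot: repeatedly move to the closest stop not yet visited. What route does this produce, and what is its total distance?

75 miles along Depot → stop 1 → stop 4 → stop 7 → stop 2 → stop 3 → stop 5 → stop 6 → Depot.

Depot → [stop 1:6 / stop 4:14 / stop 3:16 / stop 2:19 / stop 7:21 / stop 5:25 / stop 6:27] → stop 1 (6)
stop 1 → [stop 4:8 / stop 7:15 / stop 3:17 / stop 2:20 / stop 6:21 / stop 5:26] → stop 4 (8)
stop 4 → [stop 7:7 / stop 2:12 / stop 3:15 / stop 6:17 / stop 5:18] → stop 7 (7)
stop 7 → [stop 2:5 / stop 3:8 / stop 5:11 / stop 6:13] → stop 2 (5)
stop 2 → [stop 3:3 / stop 5:6 / stop 6:16] → stop 3 (3)
stop 3 → [stop 5:9 / stop 6:19] → stop 5 (9)
stop 5 → [stop 6:10] → stop 6 (10)
Return stop 6→Depot: 27.
Total = 6 + 8 + 7 + 5 + 3 + 9 + 10 + 27 = 75.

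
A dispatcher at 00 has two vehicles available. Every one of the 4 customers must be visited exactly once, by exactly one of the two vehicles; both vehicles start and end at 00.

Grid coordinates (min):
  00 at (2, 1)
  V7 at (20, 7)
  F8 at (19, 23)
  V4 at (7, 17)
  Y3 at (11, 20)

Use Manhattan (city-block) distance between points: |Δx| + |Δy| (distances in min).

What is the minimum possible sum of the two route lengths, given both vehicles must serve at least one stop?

Check every non-empty split of the stops between the two vehicles; for each half take its own optimal tour:
  {V7} + {F8, V4, Y3}: 48 + 78 = 126
  {F8} + {V7, V4, Y3}: 78 + 74 = 152
  {V7, F8} + {V4, Y3}: 80 + 56 = 136
  {V4} + {V7, F8, Y3}: 42 + 80 = 122
  {V7, V4} + {F8, Y3}: 68 + 78 = 146
  {F8, V4} + {V7, Y3}: 78 + 74 = 152
  … (7 splits in total)
Best: vehicle 1 00 → V4 → 00 = 42; vehicle 2 00 → V7 → F8 → Y3 → 00 = 80; combined 122.

Minimum combined distance: 122 min.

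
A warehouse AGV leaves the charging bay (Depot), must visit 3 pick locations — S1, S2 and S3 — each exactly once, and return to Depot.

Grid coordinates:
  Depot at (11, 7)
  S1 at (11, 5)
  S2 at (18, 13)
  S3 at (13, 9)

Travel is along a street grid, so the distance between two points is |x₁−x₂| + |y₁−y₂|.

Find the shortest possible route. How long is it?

Minimum total distance: 30.

Depot → S1 → S2 → S3 → Depot: 2+15+9+4 = 30
Depot → S1 → S3 → S2 → Depot: 2+6+9+13 = 30
Depot → S2 → S1 → S3 → Depot: 13+15+6+4 = 38
The minimum is 30.
One optimal route: Depot → S1 → S2 → S3 → Depot (or its reverse).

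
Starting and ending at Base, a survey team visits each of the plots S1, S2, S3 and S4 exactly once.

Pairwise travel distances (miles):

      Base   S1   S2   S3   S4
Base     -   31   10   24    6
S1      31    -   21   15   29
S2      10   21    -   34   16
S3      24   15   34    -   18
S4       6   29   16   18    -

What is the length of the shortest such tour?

There are 12 distinct closed tours to check (reversals are equivalent).
Base → S1 → S2 → S3 → S4 → Base: 31+21+34+18+6 = 110
Base → S1 → S2 → S4 → S3 → Base: 31+21+16+18+24 = 110
Base → S1 → S3 → S2 → S4 → Base: 31+15+34+16+6 = 102
Base → S1 → S3 → S4 → S2 → Base: 31+15+18+16+10 = 90
Base → S1 → S4 → S2 → S3 → Base: 31+29+16+34+24 = 134
Base → S1 → S4 → S3 → S2 → Base: 31+29+18+34+10 = 122
Base → S2 → S1 → S3 → S4 → Base: 10+21+15+18+6 = 70
Base → S2 → S1 → S4 → S3 → Base: 10+21+29+18+24 = 102
Base → S2 → S3 → S1 → S4 → Base: 10+34+15+29+6 = 94
Base → S2 → S4 → S1 → S3 → Base: 10+16+29+15+24 = 94
Base → S3 → S1 → S2 → S4 → Base: 24+15+21+16+6 = 82
Base → S3 → S2 → S1 → S4 → Base: 24+34+21+29+6 = 114
The minimum is 70.
One optimal route: Base → S2 → S1 → S3 → S4 → Base (or its reverse).

Minimum total distance: 70 miles.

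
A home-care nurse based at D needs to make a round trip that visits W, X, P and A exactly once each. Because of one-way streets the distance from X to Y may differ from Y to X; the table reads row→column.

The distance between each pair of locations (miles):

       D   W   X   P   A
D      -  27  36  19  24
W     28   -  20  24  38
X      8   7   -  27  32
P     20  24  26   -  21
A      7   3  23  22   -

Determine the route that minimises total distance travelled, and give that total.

71 miles — the shortest possible round trip.

D→W→X→P→A→D: 27+20+27+21+7 = 102
D→W→X→A→P→D: 27+20+32+22+20 = 121
D→W→P→X→A→D: 27+24+26+32+7 = 116
D→W→P→A→X→D: 27+24+21+23+8 = 103
D→W→A→X→P→D: 27+38+23+27+20 = 135
D→W→A→P→X→D: 27+38+22+26+8 = 121
D→X→W→P→A→D: 36+7+24+21+7 = 95
D→X→W→A→P→D: 36+7+38+22+20 = 123
D→X→P→W→A→D: 36+27+24+38+7 = 132
D→X→P→A→W→D: 36+27+21+3+28 = 115
D→X→A→W→P→D: 36+32+3+24+20 = 115
D→X→A→P→W→D: 36+32+22+24+28 = 142
D→P→W→X→A→D: 19+24+20+32+7 = 102
D→P→W→A→X→D: 19+24+38+23+8 = 112
… (10 more)
D→P→A→W→X→D: 19+21+3+20+8 = 71  ← best
The minimum is 71.
One optimal route: D → P → A → W → X → D.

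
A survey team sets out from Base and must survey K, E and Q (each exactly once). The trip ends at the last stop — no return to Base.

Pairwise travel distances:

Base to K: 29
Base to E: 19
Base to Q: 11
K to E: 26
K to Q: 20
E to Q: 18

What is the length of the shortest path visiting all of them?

Minimum one-way distance = 55.

There are 3! = 6 possible orderings.
Base - K - E - Q: 29+26+18 = 73
Base - K - Q - E: 29+20+18 = 67
Base - E - K - Q: 19+26+20 = 65
Base - E - Q - K: 19+18+20 = 57
Base - Q - K - E: 11+20+26 = 57
Base - Q - E - K: 11+18+26 = 55
The minimum is 55.
One shortest path: Base → Q → E → K.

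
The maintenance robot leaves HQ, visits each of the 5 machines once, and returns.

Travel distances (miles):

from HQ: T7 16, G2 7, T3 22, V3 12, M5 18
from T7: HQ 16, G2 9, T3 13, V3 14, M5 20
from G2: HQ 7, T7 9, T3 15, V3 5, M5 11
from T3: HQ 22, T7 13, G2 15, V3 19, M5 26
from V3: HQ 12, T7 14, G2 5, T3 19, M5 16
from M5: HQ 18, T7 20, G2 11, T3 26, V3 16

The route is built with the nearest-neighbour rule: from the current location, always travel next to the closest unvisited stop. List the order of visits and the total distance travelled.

83 miles along HQ → G2 → V3 → T7 → T3 → M5 → HQ.

HQ → [G2:7 / V3:12 / T7:16 / M5:18 / T3:22] → G2 (7)
G2 → [V3:5 / T7:9 / M5:11 / T3:15] → V3 (5)
V3 → [T7:14 / M5:16 / T3:19] → T7 (14)
T7 → [T3:13 / M5:20] → T3 (13)
T3 → [M5:26] → M5 (26)
Return M5→HQ: 18.
Total = 7 + 5 + 14 + 13 + 26 + 18 = 83.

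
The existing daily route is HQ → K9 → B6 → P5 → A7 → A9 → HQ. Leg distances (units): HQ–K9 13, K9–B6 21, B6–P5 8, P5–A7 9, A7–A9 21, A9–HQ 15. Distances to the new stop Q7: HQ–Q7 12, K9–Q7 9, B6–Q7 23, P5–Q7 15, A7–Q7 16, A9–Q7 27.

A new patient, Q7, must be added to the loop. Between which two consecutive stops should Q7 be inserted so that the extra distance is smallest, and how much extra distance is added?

Insertion cost between consecutive stops i–j is d(i,Q7) + d(Q7,j) − d(i,j):
  between HQ and K9: 12 + 9 − 13 = 8
  between K9 and B6: 9 + 23 − 21 = 11
  between B6 and P5: 23 + 15 − 8 = 30
  between P5 and A7: 15 + 16 − 9 = 22
  between A7 and A9: 16 + 27 − 21 = 22
  between A9 and HQ: 27 + 12 − 15 = 24
Cheapest insertion is between HQ and K9, adding 8.
New total = 87 + 8 = 95.

Minimum extra distance: 8, inserting Q7 between HQ and K9.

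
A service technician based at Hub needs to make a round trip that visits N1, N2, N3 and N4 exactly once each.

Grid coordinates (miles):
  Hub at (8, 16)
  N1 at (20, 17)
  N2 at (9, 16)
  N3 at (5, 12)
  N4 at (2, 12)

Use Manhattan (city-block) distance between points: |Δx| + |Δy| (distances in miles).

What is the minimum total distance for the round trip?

Minimum total distance: 46 miles.

There are 12 distinct closed tours to check (reversals are equivalent).
Hub → N1 → N2 → N3 → N4 → Hub: 13+12+8+3+10 = 46
Hub → N1 → N2 → N4 → N3 → Hub: 13+12+11+3+7 = 46
Hub → N1 → N3 → N2 → N4 → Hub: 13+20+8+11+10 = 62
Hub → N1 → N3 → N4 → N2 → Hub: 13+20+3+11+1 = 48
Hub → N1 → N4 → N2 → N3 → Hub: 13+23+11+8+7 = 62
Hub → N1 → N4 → N3 → N2 → Hub: 13+23+3+8+1 = 48
Hub → N2 → N1 → N3 → N4 → Hub: 1+12+20+3+10 = 46
Hub → N2 → N1 → N4 → N3 → Hub: 1+12+23+3+7 = 46
Hub → N2 → N3 → N1 → N4 → Hub: 1+8+20+23+10 = 62
Hub → N2 → N4 → N1 → N3 → Hub: 1+11+23+20+7 = 62
Hub → N3 → N1 → N2 → N4 → Hub: 7+20+12+11+10 = 60
Hub → N3 → N2 → N1 → N4 → Hub: 7+8+12+23+10 = 60
The minimum is 46.
One optimal route: Hub → N1 → N2 → N3 → N4 → Hub (or its reverse).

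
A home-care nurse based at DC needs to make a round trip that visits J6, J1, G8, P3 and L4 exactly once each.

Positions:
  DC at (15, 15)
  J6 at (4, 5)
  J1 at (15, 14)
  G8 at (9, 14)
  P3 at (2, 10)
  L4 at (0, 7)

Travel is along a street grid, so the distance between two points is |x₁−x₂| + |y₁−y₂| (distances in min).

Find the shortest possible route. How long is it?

Shortest round trip = 50 min.

DC-J6-J1-G8-P3-L4-DC: 21+20+6+11+5+23 = 86
DC-J6-J1-G8-L4-P3-DC: 21+20+6+16+5+18 = 86
DC-J6-J1-P3-G8-L4-DC: 21+20+17+11+16+23 = 108
DC-J6-J1-P3-L4-G8-DC: 21+20+17+5+16+7 = 86
DC-J6-J1-L4-G8-P3-DC: 21+20+22+16+11+18 = 108
DC-J6-J1-L4-P3-G8-DC: 21+20+22+5+11+7 = 86
DC-J6-G8-J1-P3-L4-DC: 21+14+6+17+5+23 = 86
DC-J6-G8-J1-L4-P3-DC: 21+14+6+22+5+18 = 86
DC-J6-G8-P3-J1-L4-DC: 21+14+11+17+22+23 = 108
DC-J6-G8-P3-L4-J1-DC: 21+14+11+5+22+1 = 74
DC-J6-G8-L4-J1-P3-DC: 21+14+16+22+17+18 = 108
DC-J6-G8-L4-P3-J1-DC: 21+14+16+5+17+1 = 74
DC-J6-P3-J1-G8-L4-DC: 21+7+17+6+16+23 = 90
DC-J6-P3-J1-L4-G8-DC: 21+7+17+22+16+7 = 90
… (46 more)
DC-J6-L4-P3-G8-J1-DC: 21+6+5+11+6+1 = 50  ← best
The minimum is 50.
One optimal route: DC → J6 → L4 → P3 → G8 → J1 → DC (or its reverse).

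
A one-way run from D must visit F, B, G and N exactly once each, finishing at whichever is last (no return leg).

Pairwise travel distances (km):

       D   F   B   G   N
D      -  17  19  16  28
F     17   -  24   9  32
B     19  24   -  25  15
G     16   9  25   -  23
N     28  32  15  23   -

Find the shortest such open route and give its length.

64 km — the minimum one-way total.

There are 4! = 24 possible orderings.
D → F → B → G → N: 17+24+25+23 = 89
D → F → B → N → G: 17+24+15+23 = 79
D → F → G → B → N: 17+9+25+15 = 66
D → F → G → N → B: 17+9+23+15 = 64
D → F → N → B → G: 17+32+15+25 = 89
D → F → N → G → B: 17+32+23+25 = 97
D → B → F → G → N: 19+24+9+23 = 75
D → B → F → N → G: 19+24+32+23 = 98
D → B → G → F → N: 19+25+9+32 = 85
D → B → G → N → F: 19+25+23+32 = 99
D → B → N → F → G: 19+15+32+9 = 75
D → B → N → G → F: 19+15+23+9 = 66
D → G → F → B → N: 16+9+24+15 = 64
D → G → F → N → B: 16+9+32+15 = 72
… (10 more)
The minimum is 64.
One shortest path: D → F → G → N → B.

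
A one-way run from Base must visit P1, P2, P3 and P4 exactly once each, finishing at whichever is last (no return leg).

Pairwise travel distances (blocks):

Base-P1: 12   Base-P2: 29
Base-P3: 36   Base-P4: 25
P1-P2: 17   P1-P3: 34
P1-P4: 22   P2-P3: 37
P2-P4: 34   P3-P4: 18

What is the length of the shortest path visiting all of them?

Shortest open route: 81 blocks.

There are 4! = 24 possible orderings.
Base - P1 - P2 - P3 - P4: 12+17+37+18 = 84
Base - P1 - P2 - P4 - P3: 12+17+34+18 = 81
Base - P1 - P3 - P2 - P4: 12+34+37+34 = 117
Base - P1 - P3 - P4 - P2: 12+34+18+34 = 98
Base - P1 - P4 - P2 - P3: 12+22+34+37 = 105
Base - P1 - P4 - P3 - P2: 12+22+18+37 = 89
Base - P2 - P1 - P3 - P4: 29+17+34+18 = 98
Base - P2 - P1 - P4 - P3: 29+17+22+18 = 86
Base - P2 - P3 - P1 - P4: 29+37+34+22 = 122
Base - P2 - P3 - P4 - P1: 29+37+18+22 = 106
Base - P2 - P4 - P1 - P3: 29+34+22+34 = 119
Base - P2 - P4 - P3 - P1: 29+34+18+34 = 115
Base - P3 - P1 - P2 - P4: 36+34+17+34 = 121
Base - P3 - P1 - P4 - P2: 36+34+22+34 = 126
… (10 more)
The minimum is 81.
One shortest path: Base → P1 → P2 → P4 → P3.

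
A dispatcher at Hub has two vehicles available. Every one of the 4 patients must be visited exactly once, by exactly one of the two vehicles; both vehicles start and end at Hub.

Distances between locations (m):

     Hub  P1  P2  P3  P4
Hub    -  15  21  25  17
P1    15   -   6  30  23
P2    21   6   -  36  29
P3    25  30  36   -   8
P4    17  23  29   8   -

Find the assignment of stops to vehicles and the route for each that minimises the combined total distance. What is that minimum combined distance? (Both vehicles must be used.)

92 m — the smallest possible combined total.

Check every non-empty split of the stops between the two vehicles; for each half take its own optimal tour:
  {P1} + {P2, P3, P4}: 30 + 82 = 112
  {P2} + {P1, P3, P4}: 42 + 70 = 112
  {P1, P2} + {P3, P4}: 42 + 50 = 92
  {P3} + {P1, P2, P4}: 50 + 67 = 117
  {P1, P3} + {P2, P4}: 70 + 67 = 137
  {P2, P3} + {P1, P4}: 82 + 55 = 137
  … (7 splits in total)
Best: vehicle 1 Hub → P1 → P2 → Hub = 42; vehicle 2 Hub → P3 → P4 → Hub = 50; combined 92.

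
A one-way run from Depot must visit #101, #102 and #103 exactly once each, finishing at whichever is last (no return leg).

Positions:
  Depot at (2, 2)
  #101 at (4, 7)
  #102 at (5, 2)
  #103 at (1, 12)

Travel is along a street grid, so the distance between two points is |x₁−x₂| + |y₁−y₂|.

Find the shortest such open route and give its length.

Shortest open route: 17.

There are 3! = 6 possible orderings.
Depot - #101 - #102 - #103: 7+6+14 = 27
Depot - #101 - #103 - #102: 7+8+14 = 29
Depot - #102 - #101 - #103: 3+6+8 = 17
Depot - #102 - #103 - #101: 3+14+8 = 25
Depot - #103 - #101 - #102: 11+8+6 = 25
Depot - #103 - #102 - #101: 11+14+6 = 31
The minimum is 17.
One shortest path: Depot → #102 → #101 → #103.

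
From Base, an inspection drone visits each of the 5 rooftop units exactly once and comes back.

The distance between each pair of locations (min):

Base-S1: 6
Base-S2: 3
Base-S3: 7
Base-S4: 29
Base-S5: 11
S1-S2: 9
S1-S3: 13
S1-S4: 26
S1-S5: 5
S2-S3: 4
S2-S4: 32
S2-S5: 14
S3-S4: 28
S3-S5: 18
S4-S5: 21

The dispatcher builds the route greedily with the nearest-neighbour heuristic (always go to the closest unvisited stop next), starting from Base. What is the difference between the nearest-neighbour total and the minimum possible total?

The nearest-neighbour route is 8 min longer than optimal.

Base: S2=3, S1=6, S3=7, S5=11, S4=29 ⇒ S2
S2: S3=4, S1=9, S5=14, S4=32 ⇒ S3
S3: S1=13, S5=18, S4=28 ⇒ S1
S1: S5=5, S4=26 ⇒ S5
S5: S4=21 ⇒ S4
NN route Base → S2 → S3 → S1 → S5 → S4 → Base costs 75.
Optimal: Base → S1 → S5 → S4 → S3 → S2 → Base costs 67 (by enumerating all 60 distinct tours).
Excess = 75 − 67 = 8.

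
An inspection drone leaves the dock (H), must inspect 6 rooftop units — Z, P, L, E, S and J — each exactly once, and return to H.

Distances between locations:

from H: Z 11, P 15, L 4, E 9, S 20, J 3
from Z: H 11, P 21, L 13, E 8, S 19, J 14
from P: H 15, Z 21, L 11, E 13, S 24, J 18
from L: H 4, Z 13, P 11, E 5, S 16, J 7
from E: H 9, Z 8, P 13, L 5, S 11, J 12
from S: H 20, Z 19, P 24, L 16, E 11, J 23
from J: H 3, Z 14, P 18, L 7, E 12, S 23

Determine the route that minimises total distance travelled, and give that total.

H-Z-P-L-E-S-J-H: 11+21+11+5+11+23+3 = 85
H-Z-P-L-E-J-S-H: 11+21+11+5+12+23+20 = 103
H-Z-P-L-S-E-J-H: 11+21+11+16+11+12+3 = 85
H-Z-P-L-S-J-E-H: 11+21+11+16+23+12+9 = 103
H-Z-P-L-J-E-S-H: 11+21+11+7+12+11+20 = 93
H-Z-P-L-J-S-E-H: 11+21+11+7+23+11+9 = 93
H-Z-P-E-L-S-J-H: 11+21+13+5+16+23+3 = 92
H-Z-P-E-L-J-S-H: 11+21+13+5+7+23+20 = 100
… (352 more)
H-Z-E-S-P-L-J-H: 11+8+11+24+11+7+3 = 75  ← best
The minimum is 75.
One optimal route: H → Z → E → S → P → L → J → H (or its reverse).

Shortest round trip = 75.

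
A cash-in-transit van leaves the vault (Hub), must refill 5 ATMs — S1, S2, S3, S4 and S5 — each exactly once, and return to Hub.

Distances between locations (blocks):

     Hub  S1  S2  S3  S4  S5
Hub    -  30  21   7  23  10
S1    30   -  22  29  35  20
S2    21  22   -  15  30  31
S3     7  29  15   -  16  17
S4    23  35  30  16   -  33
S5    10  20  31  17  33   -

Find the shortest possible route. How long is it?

Hub → S1 → S2 → S3 → S4 → S5 → Hub: 30+22+15+16+33+10 = 126
Hub → S1 → S2 → S3 → S5 → S4 → Hub: 30+22+15+17+33+23 = 140
Hub → S1 → S2 → S4 → S3 → S5 → Hub: 30+22+30+16+17+10 = 125
Hub → S1 → S2 → S4 → S5 → S3 → Hub: 30+22+30+33+17+7 = 139
Hub → S1 → S2 → S5 → S3 → S4 → Hub: 30+22+31+17+16+23 = 139
Hub → S1 → S2 → S5 → S4 → S3 → Hub: 30+22+31+33+16+7 = 139
Hub → S1 → S3 → S2 → S4 → S5 → Hub: 30+29+15+30+33+10 = 147
Hub → S1 → S3 → S2 → S5 → S4 → Hub: 30+29+15+31+33+23 = 161
Hub → S1 → S3 → S4 → S2 → S5 → Hub: 30+29+16+30+31+10 = 146
Hub → S1 → S3 → S4 → S5 → S2 → Hub: 30+29+16+33+31+21 = 160
Hub → S1 → S3 → S5 → S2 → S4 → Hub: 30+29+17+31+30+23 = 160
Hub → S1 → S3 → S5 → S4 → S2 → Hub: 30+29+17+33+30+21 = 160
Hub → S1 → S4 → S2 → S3 → S5 → Hub: 30+35+30+15+17+10 = 137
Hub → S1 → S4 → S2 → S5 → S3 → Hub: 30+35+30+31+17+7 = 150
… (46 more)
Hub → S3 → S4 → S2 → S1 → S5 → Hub: 7+16+30+22+20+10 = 105  ← best
The minimum is 105.
One optimal route: Hub → S3 → S4 → S2 → S1 → S5 → Hub (or its reverse).

105 blocks — the shortest possible round trip.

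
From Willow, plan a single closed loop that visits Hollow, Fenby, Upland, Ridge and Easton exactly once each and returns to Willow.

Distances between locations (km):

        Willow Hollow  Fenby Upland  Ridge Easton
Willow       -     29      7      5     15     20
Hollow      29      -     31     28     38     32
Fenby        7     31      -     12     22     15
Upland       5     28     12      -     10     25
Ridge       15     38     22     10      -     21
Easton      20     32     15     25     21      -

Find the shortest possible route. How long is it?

106 km — the shortest possible round trip.

With 5 stops there are 5!/2 = 60 distinct round trips (a route and its reverse cost the same).
Willow - Hollow - Fenby - Upland - Ridge - Easton - Willow: 29+31+12+10+21+20 = 123
Willow - Hollow - Fenby - Upland - Easton - Ridge - Willow: 29+31+12+25+21+15 = 133
Willow - Hollow - Fenby - Ridge - Upland - Easton - Willow: 29+31+22+10+25+20 = 137
Willow - Hollow - Fenby - Ridge - Easton - Upland - Willow: 29+31+22+21+25+5 = 133
Willow - Hollow - Fenby - Easton - Upland - Ridge - Willow: 29+31+15+25+10+15 = 125
Willow - Hollow - Fenby - Easton - Ridge - Upland - Willow: 29+31+15+21+10+5 = 111
Willow - Hollow - Upland - Fenby - Ridge - Easton - Willow: 29+28+12+22+21+20 = 132
Willow - Hollow - Upland - Fenby - Easton - Ridge - Willow: 29+28+12+15+21+15 = 120
Willow - Hollow - Upland - Ridge - Fenby - Easton - Willow: 29+28+10+22+15+20 = 124
Willow - Hollow - Upland - Ridge - Easton - Fenby - Willow: 29+28+10+21+15+7 = 110
Willow - Hollow - Upland - Easton - Fenby - Ridge - Willow: 29+28+25+15+22+15 = 134
Willow - Hollow - Upland - Easton - Ridge - Fenby - Willow: 29+28+25+21+22+7 = 132
Willow - Hollow - Ridge - Fenby - Upland - Easton - Willow: 29+38+22+12+25+20 = 146
Willow - Hollow - Ridge - Fenby - Easton - Upland - Willow: 29+38+22+15+25+5 = 134
… (46 more)
Willow - Fenby - Hollow - Easton - Ridge - Upland - Willow: 7+31+32+21+10+5 = 106  ← best
The minimum is 106.
One optimal route: Willow → Fenby → Hollow → Easton → Ridge → Upland → Willow (or its reverse).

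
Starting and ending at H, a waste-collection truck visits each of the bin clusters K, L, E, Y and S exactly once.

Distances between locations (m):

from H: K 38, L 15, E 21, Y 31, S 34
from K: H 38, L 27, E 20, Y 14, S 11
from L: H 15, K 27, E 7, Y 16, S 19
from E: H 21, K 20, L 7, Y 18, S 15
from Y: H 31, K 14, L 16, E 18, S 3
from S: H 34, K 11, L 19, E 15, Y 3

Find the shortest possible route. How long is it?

Minimum total distance: 86 m.

There are 60 distinct closed tours to check (reversals are equivalent).
H → K → L → E → Y → S → H: 38+27+7+18+3+34 = 127
H → K → L → E → S → Y → H: 38+27+7+15+3+31 = 121
H → K → L → Y → E → S → H: 38+27+16+18+15+34 = 148
H → K → L → Y → S → E → H: 38+27+16+3+15+21 = 120
H → K → L → S → E → Y → H: 38+27+19+15+18+31 = 148
H → K → L → S → Y → E → H: 38+27+19+3+18+21 = 126
H → K → E → L → Y → S → H: 38+20+7+16+3+34 = 118
H → K → E → L → S → Y → H: 38+20+7+19+3+31 = 118
H → K → E → Y → L → S → H: 38+20+18+16+19+34 = 145
H → K → E → Y → S → L → H: 38+20+18+3+19+15 = 113
H → K → E → S → L → Y → H: 38+20+15+19+16+31 = 139
H → K → E → S → Y → L → H: 38+20+15+3+16+15 = 107
H → K → Y → L → E → S → H: 38+14+16+7+15+34 = 124
H → K → Y → L → S → E → H: 38+14+16+19+15+21 = 123
… (46 more)
H → L → Y → S → K → E → H: 15+16+3+11+20+21 = 86  ← best
The minimum is 86.
One optimal route: H → L → Y → S → K → E → H (or its reverse).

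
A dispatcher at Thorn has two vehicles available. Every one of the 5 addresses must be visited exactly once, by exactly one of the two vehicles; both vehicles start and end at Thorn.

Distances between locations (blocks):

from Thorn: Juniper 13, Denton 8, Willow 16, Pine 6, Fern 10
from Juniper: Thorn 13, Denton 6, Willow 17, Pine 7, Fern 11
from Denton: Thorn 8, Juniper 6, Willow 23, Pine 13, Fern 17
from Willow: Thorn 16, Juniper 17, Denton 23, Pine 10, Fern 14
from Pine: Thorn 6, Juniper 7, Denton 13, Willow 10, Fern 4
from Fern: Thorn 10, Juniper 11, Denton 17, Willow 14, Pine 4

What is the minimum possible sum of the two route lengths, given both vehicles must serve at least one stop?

There are 2^4 − 1 = 15 ways to divide the 5 stops into two non-empty groups. For each, the best each vehicle can do is its own shortest tour through its group:
  {Juniper} + {Denton, Willow, Pine, Fern}: 26 + 55 = 81
  {Denton} + {Juniper, Willow, Pine, Fern}: 16 + 54 = 70
  {Juniper, Denton} + {Willow, Pine, Fern}: 27 + 40 = 67
  {Willow} + {Juniper, Denton, Pine, Fern}: 32 + 35 = 67
  {Juniper, Willow} + {Denton, Pine, Fern}: 46 + 35 = 81
  {Denton, Willow} + {Juniper, Pine, Fern}: 47 + 34 = 81
  … (15 splits in total)
Best: vehicle 1 Thorn → Juniper → Denton → Thorn = 27; vehicle 2 Thorn → Willow → Pine → Fern → Thorn = 40; combined 67.

Minimum combined distance: 67 blocks.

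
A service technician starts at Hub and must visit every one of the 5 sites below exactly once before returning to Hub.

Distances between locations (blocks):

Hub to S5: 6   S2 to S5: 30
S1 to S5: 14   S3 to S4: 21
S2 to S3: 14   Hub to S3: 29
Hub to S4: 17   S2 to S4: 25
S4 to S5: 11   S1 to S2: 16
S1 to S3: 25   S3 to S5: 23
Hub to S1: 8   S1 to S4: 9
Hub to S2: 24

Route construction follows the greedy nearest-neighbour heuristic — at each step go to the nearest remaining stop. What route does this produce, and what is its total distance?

Hub → [S5:6 / S1:8 / S4:17 / S2:24 / S3:29] → S5 (6)
S5 → [S4:11 / S1:14 / S3:23 / S2:30] → S4 (11)
S4 → [S1:9 / S3:21 / S2:25] → S1 (9)
S1 → [S2:16 / S3:25] → S2 (16)
S2 → [S3:14] → S3 (14)
Return S3→Hub: 29.
Total = 6 + 11 + 9 + 16 + 14 + 29 = 85.

Nearest-neighbour total = 85 blocks; route Hub → S5 → S4 → S1 → S2 → S3 → Hub.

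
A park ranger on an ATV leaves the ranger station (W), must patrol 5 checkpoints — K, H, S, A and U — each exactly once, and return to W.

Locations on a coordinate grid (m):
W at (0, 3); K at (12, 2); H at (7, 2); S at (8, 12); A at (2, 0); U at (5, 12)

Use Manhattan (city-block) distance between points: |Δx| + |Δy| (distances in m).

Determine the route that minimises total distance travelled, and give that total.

Shortest round trip = 48 m.

With 5 stops there are 5!/2 = 60 distinct round trips (a route and its reverse cost the same).
W → K → H → S → A → U → W: 13+5+11+18+15+14 = 76
W → K → H → S → U → A → W: 13+5+11+3+15+5 = 52
W → K → H → A → S → U → W: 13+5+7+18+3+14 = 60
W → K → H → A → U → S → W: 13+5+7+15+3+17 = 60
W → K → H → U → S → A → W: 13+5+12+3+18+5 = 56
W → K → H → U → A → S → W: 13+5+12+15+18+17 = 80
W → K → S → H → A → U → W: 13+14+11+7+15+14 = 74
W → K → S → H → U → A → W: 13+14+11+12+15+5 = 70
W → K → S → A → H → U → W: 13+14+18+7+12+14 = 78
W → K → S → A → U → H → W: 13+14+18+15+12+8 = 80
W → K → S → U → H → A → W: 13+14+3+12+7+5 = 54
W → K → S → U → A → H → W: 13+14+3+15+7+8 = 60
W → K → A → H → S → U → W: 13+12+7+11+3+14 = 60
W → K → A → H → U → S → W: 13+12+7+12+3+17 = 64
… (46 more)
W → A → H → K → S → U → W: 5+7+5+14+3+14 = 48  ← best
The minimum is 48.
One optimal route: W → A → H → K → S → U → W (or its reverse).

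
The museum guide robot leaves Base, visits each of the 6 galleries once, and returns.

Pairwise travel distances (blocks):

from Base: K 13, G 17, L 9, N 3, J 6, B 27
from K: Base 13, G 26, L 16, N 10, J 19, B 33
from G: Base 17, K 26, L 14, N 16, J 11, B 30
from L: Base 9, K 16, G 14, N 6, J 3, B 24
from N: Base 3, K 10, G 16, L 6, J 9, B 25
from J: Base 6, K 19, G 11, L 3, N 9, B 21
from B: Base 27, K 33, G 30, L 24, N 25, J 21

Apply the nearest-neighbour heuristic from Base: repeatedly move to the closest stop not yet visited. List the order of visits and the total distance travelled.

Total distance 109 blocks via the nearest-neighbour route Base → N → L → J → G → K → B → Base.

At Base the remaining stops are N 3, J 6, L 9, K 13, G 17, B 27; go to N.
At N the remaining stops are L 6, J 9, K 10, G 16, B 25; go to L.
At L the remaining stops are J 3, G 14, K 16, B 24; go to J.
At J the remaining stops are G 11, K 19, B 21; go to G.
At G the remaining stops are K 26, B 30; go to K.
At K the remaining stops are B 33; go to B.
Return B→Base: 27.
Total = 3 + 6 + 3 + 11 + 26 + 33 + 27 = 109.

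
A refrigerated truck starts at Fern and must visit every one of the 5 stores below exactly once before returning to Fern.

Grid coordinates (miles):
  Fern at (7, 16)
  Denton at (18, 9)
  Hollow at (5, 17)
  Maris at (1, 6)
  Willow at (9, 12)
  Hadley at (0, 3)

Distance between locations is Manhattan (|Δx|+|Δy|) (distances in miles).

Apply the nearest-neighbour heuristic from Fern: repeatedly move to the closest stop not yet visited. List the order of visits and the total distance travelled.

68 miles along Fern → Hollow → Willow → Denton → Maris → Hadley → Fern.

At Fern the remaining stops are Hollow 3, Willow 6, Maris 16, Denton 18, Hadley 20; go to Hollow.
At Hollow the remaining stops are Willow 9, Maris 15, Hadley 19, Denton 21; go to Willow.
At Willow the remaining stops are Denton 12, Maris 14, Hadley 18; go to Denton.
At Denton the remaining stops are Maris 20, Hadley 24; go to Maris.
At Maris the remaining stops are Hadley 4; go to Hadley.
Return Hadley→Fern: 20.
Total = 3 + 9 + 12 + 20 + 4 + 20 = 68.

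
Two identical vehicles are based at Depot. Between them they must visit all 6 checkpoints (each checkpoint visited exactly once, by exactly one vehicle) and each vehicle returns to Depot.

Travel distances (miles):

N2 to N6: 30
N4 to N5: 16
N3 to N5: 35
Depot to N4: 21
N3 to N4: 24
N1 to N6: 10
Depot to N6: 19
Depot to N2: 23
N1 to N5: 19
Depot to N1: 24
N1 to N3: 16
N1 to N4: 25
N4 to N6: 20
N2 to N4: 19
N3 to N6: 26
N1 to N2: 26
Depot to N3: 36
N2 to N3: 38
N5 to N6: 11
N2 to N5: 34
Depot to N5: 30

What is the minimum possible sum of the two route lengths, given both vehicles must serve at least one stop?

Check every non-empty split of the stops between the two vehicles; for each half take its own optimal tour:
  {N1} + {N2, N3, N4, N5, N6}: 48 + 131 = 179
  {N2} + {N1, N3, N4, N5, N6}: 46 + 110 = 156
  {N1, N2} + {N3, N4, N5, N6}: 73 + 106 = 179
  {N3} + {N1, N2, N4, N5, N6}: 72 + 103 = 175
  {N1, N3} + {N2, N4, N5, N6}: 76 + 88 = 164
  {N2, N3} + {N1, N4, N5, N6}: 97 + 82 = 179
  … (31 splits in total)
Best: vehicle 1 Depot → N2 → Depot = 46; vehicle 2 Depot → N1 → N3 → N4 → N5 → N6 → Depot = 110; combined 156.

156 miles — the smallest possible combined total.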